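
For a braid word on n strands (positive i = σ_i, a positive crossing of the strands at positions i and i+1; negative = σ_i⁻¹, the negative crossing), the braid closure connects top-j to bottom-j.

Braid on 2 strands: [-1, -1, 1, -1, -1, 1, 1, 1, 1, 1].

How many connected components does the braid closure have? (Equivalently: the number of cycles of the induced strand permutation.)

Track the strand permutation on 2 strands, starting from identity.
  step 1: s1^-1 swaps positions 1,2 -> [2 1]
  step 2: s1^-1 swaps positions 1,2 -> [1 2]
  step 3: s1 swaps positions 1,2 -> [2 1]
  step 4: s1^-1 swaps positions 1,2 -> [1 2]
  step 5: s1^-1 swaps positions 1,2 -> [2 1]
  step 6: s1 swaps positions 1,2 -> [1 2]
  step 7: s1 swaps positions 1,2 -> [2 1]
  step 8: s1 swaps positions 1,2 -> [1 2]
  step 9: s1 swaps positions 1,2 -> [2 1]
  step 10: s1 swaps positions 1,2 -> [1 2]
Final permutation (position -> original strand): [1 2]
Closure components = cycle count of this permutation = 2.

Answer: 2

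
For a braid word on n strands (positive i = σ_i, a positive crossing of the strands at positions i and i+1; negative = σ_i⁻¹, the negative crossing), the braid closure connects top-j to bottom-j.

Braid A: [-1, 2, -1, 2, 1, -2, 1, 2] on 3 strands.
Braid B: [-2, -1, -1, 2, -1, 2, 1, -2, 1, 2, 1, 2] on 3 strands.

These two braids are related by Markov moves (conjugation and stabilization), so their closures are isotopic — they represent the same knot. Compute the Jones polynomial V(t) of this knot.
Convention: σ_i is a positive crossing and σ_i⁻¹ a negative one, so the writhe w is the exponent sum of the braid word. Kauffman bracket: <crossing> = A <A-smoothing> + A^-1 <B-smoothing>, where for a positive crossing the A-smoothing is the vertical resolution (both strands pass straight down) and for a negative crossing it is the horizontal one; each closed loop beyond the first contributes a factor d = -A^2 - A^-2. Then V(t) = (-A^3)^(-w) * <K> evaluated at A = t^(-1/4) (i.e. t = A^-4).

Markov-equivalent braids have isotopic closures, hence identical knot invariants. Strip the Markov moves from each word to reach a common short braid β, then compute V(t) once on β.
Braid A: s1^-1 s2 s1^-1 s2 s1 s2^-1 s1 s2 on 3 strands has no conjugating prefix/suffix or stabilization to strip; take β = s1^-1 s2 s1^-1 s2 s1 s2^-1 s1 s2.
Braid B: s2^-1 s1^-1 s1^-1 s2 s1^-1 s2 s1 s2^-1 s1 s2 s1 s2 on 3 strands reduces by inverse Markov moves (closure unchanged at each step):
  Deconjugate: the word is γ·β·γ⁻¹ with γ = s2^-1 s1^-1 (prefix) and γ⁻¹ = s1 s2 (suffix); strip both.
Reduced to β = s1^-1 s2 s1^-1 s2 s1 s2^-1 s1 s2 on 3 strands, 8 crossings.
Both give the same β = s1^-1 s2 s1^-1 s2 s1 s2^-1 s1 s2 on 3 strands, so one state sum suffices:
Braid: s1^-1 s2 s1^-1 s2 s1 s2^-1 s1 s2 on 3 strands, 8 crossings.
Writhe w = (#positive) - (#negative) = 5 - 3 = 2.
Computing the Kauffman bracket via state sum. There are 2^8 = 256 states.
Each crossing splits two ways (0=vertical, 1=horizontal). The state's weight is A^(#A-smoothings - #B-smoothings) * d^(loops - 1).
Tabulate the states by total A-exponent and number of loops L (A-exp: L × count):
  A^8: L=2 ×1
  A^6: L=1 ×3, L=3 ×5
  A^4: L=2 ×22, L=4 ×6
  A^2: L=1 ×18, L=3 ×37, L=5 ×1
  A^0: L=2 ×58, L=4 ×12
  A^-2: L=1 ×24, L=3 ×31, L=5 ×1
  A^-4: L=2 ×23, L=4 ×5
  A^-6: L=3 ×8
  A^-8: L=4 ×1
Each group contributes A^e * Σ count * d^(L-1):
Powers of d = -A^2 - A^-2: d^2 = A^4 + 2 + A^-4; d^3 = -A^6 - 3*A^2 - 3*A^-2 - A^-6; d^4 = A^8 + 4*A^4 + 6 + 4*A^-4 + A^-8.
  A^8 * (d) = -A^10 - A^6
  A^6 * (3 + 5*d^2) = 5*A^10 + 13*A^6 + 5*A^2
  A^4 * (22*d + 6*d^3) = -6*A^10 - 40*A^6 - 40*A^2 - 6*A^-2
  A^2 * (18 + 37*d^2 + d^4) = A^10 + 41*A^6 + 98*A^2 + 41*A^-2 + A^-6
  A^0 * (58*d + 12*d^3) = -12*A^6 - 94*A^2 - 94*A^-2 - 12*A^-6
  A^-2 * (24 + 31*d^2 + d^4) = A^6 + 35*A^2 + 92*A^-2 + 35*A^-6 + A^-10
  A^-4 * (23*d + 5*d^3) = -5*A^2 - 38*A^-2 - 38*A^-6 - 5*A^-10
  A^-6 * (8*d^2) = 8*A^-2 + 16*A^-6 + 8*A^-10
  A^-8 * (d^3) = -A^-2 - 3*A^-6 - 3*A^-10 - A^-14
Summing the groups: <K> = -A^10 + 2*A^6 - A^2 + 2*A^-2 - A^-6 + A^-10 - A^-14
Normalise by the writhe: (-A^3)^(-w) = (-A^3)^(-2) = A^-6, so f(A) = A^-6 * <K> = -A^4 + 2 - A^-4 + 2*A^-8 - A^-12 + A^-16 - A^-20.
Substitute A = t^(-1/4), i.e. A^e → t^(-e/4): V(t) = -t^5 + t^4 - t^3 + 2*t^2 - t + 2 - t^-1

Answer: -t^5 + t^4 - t^3 + 2*t^2 - t + 2 - t^-1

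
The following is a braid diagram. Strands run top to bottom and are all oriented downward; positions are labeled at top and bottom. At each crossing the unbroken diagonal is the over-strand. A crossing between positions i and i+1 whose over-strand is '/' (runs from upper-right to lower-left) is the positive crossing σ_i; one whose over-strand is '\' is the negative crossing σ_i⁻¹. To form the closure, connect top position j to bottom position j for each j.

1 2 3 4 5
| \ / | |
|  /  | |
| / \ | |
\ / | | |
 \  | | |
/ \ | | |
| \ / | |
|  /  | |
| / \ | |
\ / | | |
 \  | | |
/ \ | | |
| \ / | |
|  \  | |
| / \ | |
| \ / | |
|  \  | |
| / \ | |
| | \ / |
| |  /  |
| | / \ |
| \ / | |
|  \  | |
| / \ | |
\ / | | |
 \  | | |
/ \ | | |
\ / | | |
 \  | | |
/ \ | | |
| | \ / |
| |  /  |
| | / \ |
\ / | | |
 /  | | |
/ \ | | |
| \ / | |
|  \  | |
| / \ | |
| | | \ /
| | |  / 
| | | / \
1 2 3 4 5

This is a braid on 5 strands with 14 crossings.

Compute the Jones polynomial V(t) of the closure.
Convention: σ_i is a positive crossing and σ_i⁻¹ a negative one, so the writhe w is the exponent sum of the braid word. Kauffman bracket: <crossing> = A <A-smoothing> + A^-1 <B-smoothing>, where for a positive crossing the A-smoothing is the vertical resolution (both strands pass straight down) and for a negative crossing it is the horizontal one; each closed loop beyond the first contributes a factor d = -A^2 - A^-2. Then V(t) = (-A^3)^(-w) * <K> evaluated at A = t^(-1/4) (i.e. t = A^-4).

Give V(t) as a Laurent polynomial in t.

Reading the diagram top to bottom ('/'-over between positions i,i+1 = s_i, '\'-over = s_i^-1): braid word = s2 s1^-1 s2 s1^-1 s2^-1 s2^-1 s3 s2^-1 s1^-1 s1^-1 s3 s1 s2^-1 s4.
The presented braid s2 s1^-1 s2 s1^-1 s2^-1 s2^-1 s3 s2^-1 s1^-1 s1^-1 s3 s1 s2^-1 s4 on 5 strands reduces by inverse Markov moves (closure unchanged at each step):
  Destabilize: the word has the form β·s4 where s4 occurs only as the final letter (β ∈ B_4); drop it and the last strand → 4 strands.
  Deconjugate: the word is γ·β·γ⁻¹ with γ = s2 s1^-1 (prefix) and γ⁻¹ = s1 s2^-1 (suffix); strip both.
Reduced to β = s2 s1^-1 s2^-1 s2^-1 s3 s2^-1 s1^-1 s1^-1 s3 on 4 strands, 9 crossings.
Compute on β:
Braid: s2 s1^-1 s2^-1 s2^-1 s3 s2^-1 s1^-1 s1^-1 s3 on 4 strands, 9 crossings.
Writhe w = (#positive) - (#negative) = 3 - 6 = -3.
Computing the Kauffman bracket via state sum. There are 2^9 = 512 states.
For each crossing: s=0 is the vertical smoothing, s=1 horizontal. Crossing k contributes A^(sign_k * (1 - 2*s_k)); loop factor d = -A^2 - A^-2.
Tabulate the states by total A-exponent and number of loops L (A-exp: L × count):
  A^9: L=6 ×1
  A^7: L=5 ×9
  A^5: L=4 ×35, L=6 ×1
  A^3: L=3 ×73, L=5 ×11
  A^1: L=2 ×82, L=4 ×43, L=6 ×1
  A^-1: L=1 ×40, L=3 ×79, L=5 ×7
  A^-3: L=2 ×63, L=4 ×21
  A^-5: L=1 ×9, L=3 ×26, L=5 ×1
  A^-7: L=2 ×6, L=4 ×3
  A^-9: L=3 ×1
Each group contributes A^e * Σ count * d^(L-1):
Powers of d = -A^2 - A^-2: d^2 = A^4 + 2 + A^-4; d^3 = -A^6 - 3*A^2 - 3*A^-2 - A^-6; d^4 = A^8 + 4*A^4 + 6 + 4*A^-4 + A^-8; d^5 = -A^10 - 5*A^6 - 10*A^2 - 10*A^-2 - 5*A^-6 - A^-10.
  A^9 * (d^5) = -A^19 - 5*A^15 - 10*A^11 - 10*A^7 - 5*A^3 - A^-1
  A^7 * (9*d^4) = 9*A^15 + 36*A^11 + 54*A^7 + 36*A^3 + 9*A^-1
  A^5 * (35*d^3 + d^5) = -A^15 - 40*A^11 - 115*A^7 - 115*A^3 - 40*A^-1 - A^-5
  A^3 * (73*d^2 + 11*d^4) = 11*A^11 + 117*A^7 + 212*A^3 + 117*A^-1 + 11*A^-5
  A^1 * (82*d + 43*d^3 + d^5) = -A^11 - 48*A^7 - 221*A^3 - 221*A^-1 - 48*A^-5 - A^-9
  A^-1 * (40 + 79*d^2 + 7*d^4) = 7*A^7 + 107*A^3 + 240*A^-1 + 107*A^-5 + 7*A^-9
  A^-3 * (63*d + 21*d^3) = -21*A^3 - 126*A^-1 - 126*A^-5 - 21*A^-9
  A^-5 * (9 + 26*d^2 + d^4) = A^3 + 30*A^-1 + 67*A^-5 + 30*A^-9 + A^-13
  A^-7 * (6*d + 3*d^3) = -3*A^-1 - 15*A^-5 - 15*A^-9 - 3*A^-13
  A^-9 * (d^2) = A^-5 + 2*A^-9 + A^-13
Summing the groups: <K> = -A^19 + 3*A^15 - 4*A^11 + 5*A^7 - 6*A^3 + 5*A^-1 - 4*A^-5 + 2*A^-9 - A^-13
Normalise by the writhe: (-A^3)^(-w) = (-A^3)^(3) = -A^9, so f(A) = -A^9 * <K> = A^28 - 3*A^24 + 4*A^20 - 5*A^16 + 6*A^12 - 5*A^8 + 4*A^4 - 2 + A^-4.
Substitute A = t^(-1/4), i.e. A^e → t^(-e/4): V(t) = t - 2 + 4*t^-1 - 5*t^-2 + 6*t^-3 - 5*t^-4 + 4*t^-5 - 3*t^-6 + t^-7

Answer: t - 2 + 4*t^-1 - 5*t^-2 + 6*t^-3 - 5*t^-4 + 4*t^-5 - 3*t^-6 + t^-7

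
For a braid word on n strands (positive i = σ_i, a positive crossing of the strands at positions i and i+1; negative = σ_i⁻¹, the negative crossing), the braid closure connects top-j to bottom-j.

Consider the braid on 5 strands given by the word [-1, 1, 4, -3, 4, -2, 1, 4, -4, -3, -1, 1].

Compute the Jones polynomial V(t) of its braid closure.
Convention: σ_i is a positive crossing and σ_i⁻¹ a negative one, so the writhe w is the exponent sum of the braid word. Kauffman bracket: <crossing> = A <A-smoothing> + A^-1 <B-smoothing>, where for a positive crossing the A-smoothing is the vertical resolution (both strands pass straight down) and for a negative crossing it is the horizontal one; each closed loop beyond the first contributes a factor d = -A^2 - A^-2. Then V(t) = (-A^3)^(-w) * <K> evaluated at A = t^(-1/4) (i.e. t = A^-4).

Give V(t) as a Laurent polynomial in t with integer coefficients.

The presented braid s1^-1 s1 s4 s3^-1 s4 s2^-1 s1 s4 s4^-1 s3^-1 s1^-1 s1 on 5 strands reduces by inverse Markov moves (closure unchanged at each step):
  Deconjugate: the word is γ·β·γ⁻¹ with γ = s1^-1 s1 (prefix) and γ⁻¹ = s1^-1 s1 (suffix); strip both.
Reduced to β = s4 s3^-1 s4 s2^-1 s1 s4 s4^-1 s3^-1 on 5 strands, 8 crossings.
Compute on β:
First cancel adjacent σ_i σ_i⁻¹ pairs (Reidemeister II — same braid, same closure): s4 s3^-1 s4 s2^-1 s1 s4 s4^-1 s3^-1 → s4 s3^-1 s4 s2^-1 s1 s3^-1.
Braid: s4 s3^-1 s4 s2^-1 s1 s3^-1 on 5 strands, 6 crossings.
Writhe w = (#positive) - (#negative) = 3 - 3 = 0.
Enumerate smoothing states for the bracket polynomial. There are 2^6 = 64 states.
Each crossing splits two ways (0=vertical, 1=horizontal). The state's weight is A^(#A-smoothings - #B-smoothings) * d^(loops - 1).
Tabulate the states by total A-exponent and number of loops L (A-exp: L × count):
  A^6: L=4 ×1
  A^4: L=3 ×5, L=5 ×1
  A^2: L=2 ×9, L=4 ×6
  A^0: L=1 ×5, L=3 ×14, L=5 ×1
  A^-2: L=2 ×9, L=4 ×6
  A^-4: L=3 ×5, L=5 ×1
  A^-6: L=4 ×1
Each group contributes A^e * Σ count * d^(L-1):
Powers of d = -A^2 - A^-2: d^2 = A^4 + 2 + A^-4; d^3 = -A^6 - 3*A^2 - 3*A^-2 - A^-6; d^4 = A^8 + 4*A^4 + 6 + 4*A^-4 + A^-8.
  A^6 * (d^3) = -A^12 - 3*A^8 - 3*A^4 - 1
  A^4 * (5*d^2 + d^4) = A^12 + 9*A^8 + 16*A^4 + 9 + A^-4
  A^2 * (9*d + 6*d^3) = -6*A^8 - 27*A^4 - 27 - 6*A^-4
  A^0 * (5 + 14*d^2 + d^4) = A^8 + 18*A^4 + 39 + 18*A^-4 + A^-8
  A^-2 * (9*d + 6*d^3) = -6*A^4 - 27 - 27*A^-4 - 6*A^-8
  A^-4 * (5*d^2 + d^4) = A^4 + 9 + 16*A^-4 + 9*A^-8 + A^-12
  A^-6 * (d^3) = -1 - 3*A^-4 - 3*A^-8 - A^-12
Summing the groups: <K> = A^8 - A^4 + 1 - A^-4 + A^-8
Normalise by the writhe: (-A^3)^(-w) = (-A^3)^(0) = 1, so f(A) = 1 * <K> = A^8 - A^4 + 1 - A^-4 + A^-8.
Substitute A = t^(-1/4), i.e. A^e → t^(-e/4): V(t) = t^2 - t + 1 - t^-1 + t^-2

Answer: t^2 - t + 1 - t^-1 + t^-2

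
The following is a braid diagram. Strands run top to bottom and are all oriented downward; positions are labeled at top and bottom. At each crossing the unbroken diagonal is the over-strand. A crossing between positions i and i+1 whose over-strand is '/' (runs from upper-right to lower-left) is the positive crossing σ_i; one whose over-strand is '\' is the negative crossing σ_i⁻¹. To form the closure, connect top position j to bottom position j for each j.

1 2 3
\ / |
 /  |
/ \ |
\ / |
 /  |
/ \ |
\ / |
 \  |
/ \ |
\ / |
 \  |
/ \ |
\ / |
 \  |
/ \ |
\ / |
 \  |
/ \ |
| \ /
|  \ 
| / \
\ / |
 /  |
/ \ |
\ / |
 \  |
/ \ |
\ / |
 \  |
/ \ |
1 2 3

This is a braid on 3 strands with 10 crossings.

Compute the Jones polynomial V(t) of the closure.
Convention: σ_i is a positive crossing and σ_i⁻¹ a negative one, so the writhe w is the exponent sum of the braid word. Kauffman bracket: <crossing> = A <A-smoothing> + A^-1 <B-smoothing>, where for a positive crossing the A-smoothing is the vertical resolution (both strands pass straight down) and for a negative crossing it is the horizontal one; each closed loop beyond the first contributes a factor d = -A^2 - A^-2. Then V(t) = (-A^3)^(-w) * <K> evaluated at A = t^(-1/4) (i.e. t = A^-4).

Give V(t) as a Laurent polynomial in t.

Reading the diagram top to bottom ('/'-over between positions i,i+1 = s_i, '\'-over = s_i^-1): braid word = s1 s1 s1^-1 s1^-1 s1^-1 s1^-1 s2^-1 s1 s1^-1 s1^-1.
The presented braid s1 s1 s1^-1 s1^-1 s1^-1 s1^-1 s2^-1 s1 s1^-1 s1^-1 on 3 strands reduces by inverse Markov moves (closure unchanged at each step):
  Deconjugate: the word is γ·β·γ⁻¹ with γ = s1 s1 (prefix) and γ⁻¹ = s1^-1 s1^-1 (suffix); strip both.
  Deconjugate: the word is γ·β·γ⁻¹ with γ = s1^-1 (prefix) and γ⁻¹ = s1 (suffix); strip both.
  Destabilize: the word has the form β·s2^-1 where s2^-1 occurs only as the final letter (β ∈ B_2); drop it and the last strand → 2 strands.
Reduced to β = s1^-1 s1^-1 s1^-1 on 2 strands, 3 crossings.
Compute on β:
Braid: s1^-1 s1^-1 s1^-1 on 2 strands, 3 crossings.
Writhe w = (#positive) - (#negative) = 0 - 3 = -3.
State-sum expansion of <K>. There are 2^3 = 8 states.
Each crossing splits two ways (0=vertical, 1=horizontal). The state's weight is A^(#A-smoothings - #B-smoothings) * d^(loops - 1).
  state 000: A-exp=-3, loops=2, term = A^-3 * d^1
  state 001: A-exp=-1, loops=1, term = A^-1 * d^0
  state 010: A-exp=-1, loops=1, term = A^-1 * d^0
  state 011: A-exp=+1, loops=2, term = A^1 * d^1
  state 100: A-exp=-1, loops=1, term = A^-1 * d^0
  state 101: A-exp=+1, loops=2, term = A^1 * d^1
  state 110: A-exp=+1, loops=2, term = A^1 * d^1
  state 111: A-exp=+3, loops=3, term = A^3 * d^2
Collect the terms by A-exponent (count of states per loop number):
Powers of d = -A^2 - A^-2: d^2 = A^4 + 2 + A^-4.
  A^3 * (d^2) = A^7 + 2*A^3 + A^-1
  A^1 * (3*d) = -3*A^3 - 3*A^-1
  A^-1 * (3) = 3*A^-1
  A^-3 * (d) = -A^-1 - A^-5
Summing the groups: <K> = A^7 - A^3 - A^-5
Normalise by the writhe: (-A^3)^(-w) = (-A^3)^(3) = -A^9, so f(A) = -A^9 * <K> = -A^16 + A^12 + A^4.
Substitute A = t^(-1/4), i.e. A^e → t^(-e/4): V(t) = t^-1 + t^-3 - t^-4

Answer: t^-1 + t^-3 - t^-4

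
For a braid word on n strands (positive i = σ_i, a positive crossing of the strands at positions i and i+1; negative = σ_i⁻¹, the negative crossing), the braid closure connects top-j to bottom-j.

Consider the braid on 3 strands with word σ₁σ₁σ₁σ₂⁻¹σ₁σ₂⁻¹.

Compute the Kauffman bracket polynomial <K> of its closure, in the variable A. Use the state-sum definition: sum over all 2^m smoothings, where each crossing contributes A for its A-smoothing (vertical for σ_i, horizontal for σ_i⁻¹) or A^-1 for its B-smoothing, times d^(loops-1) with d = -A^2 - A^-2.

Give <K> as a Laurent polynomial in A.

A^10 - A^6 + 2*A^2 - 2*A^-2 + 2*A^-6 - 2*A^-10 + A^-14

Derivation:
Braid: s1 s1 s1 s2^-1 s1 s2^-1 on 3 strands, 6 crossings.
Writhe w = (#positive) - (#negative) = 4 - 2 = 2.
State-sum expansion of <K>. There are 2^6 = 64 states.
Each crossing splits two ways (0=vertical, 1=horizontal). The state's weight is A^(#A-smoothings - #B-smoothings) * d^(loops - 1).
Tabulate the states by total A-exponent and number of loops L (A-exp: L × count):
  A^6: L=3 ×1
  A^4: L=2 ×6
  A^2: L=1 ×11, L=3 ×4
  A^0: L=2 ×19, L=4 ×1
  A^-2: L=3 ×15
  A^-4: L=4 ×6
  A^-6: L=5 ×1
Each group contributes A^e * Σ count * d^(L-1):
Powers of d = -A^2 - A^-2: d^2 = A^4 + 2 + A^-4; d^3 = -A^6 - 3*A^2 - 3*A^-2 - A^-6; d^4 = A^8 + 4*A^4 + 6 + 4*A^-4 + A^-8.
  A^6 * (d^2) = A^10 + 2*A^6 + A^2
  A^4 * (6*d) = -6*A^6 - 6*A^2
  A^2 * (11 + 4*d^2) = 4*A^6 + 19*A^2 + 4*A^-2
  A^0 * (19*d + d^3) = -A^6 - 22*A^2 - 22*A^-2 - A^-6
  A^-2 * (15*d^2) = 15*A^2 + 30*A^-2 + 15*A^-6
  A^-4 * (6*d^3) = -6*A^2 - 18*A^-2 - 18*A^-6 - 6*A^-10
  A^-6 * (d^4) = A^2 + 4*A^-2 + 6*A^-6 + 4*A^-10 + A^-14
Summing the groups: <K> = A^10 - A^6 + 2*A^2 - 2*A^-2 + 2*A^-6 - 2*A^-10 + A^-14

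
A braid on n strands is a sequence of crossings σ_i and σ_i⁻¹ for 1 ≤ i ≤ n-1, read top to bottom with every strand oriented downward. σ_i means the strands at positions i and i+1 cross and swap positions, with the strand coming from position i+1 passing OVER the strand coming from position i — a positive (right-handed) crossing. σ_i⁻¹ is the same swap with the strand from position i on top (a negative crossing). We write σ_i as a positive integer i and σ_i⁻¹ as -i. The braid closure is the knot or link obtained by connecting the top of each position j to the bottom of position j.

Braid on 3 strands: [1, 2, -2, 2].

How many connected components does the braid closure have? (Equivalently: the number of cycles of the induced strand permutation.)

Track the strand permutation on 3 strands, starting from identity.
  step 1: s1 swaps positions 1,2 -> [2 1 3]
  step 2: s2 swaps positions 2,3 -> [2 3 1]
  step 3: s2^-1 swaps positions 2,3 -> [2 1 3]
  step 4: s2 swaps positions 2,3 -> [2 3 1]
Final permutation (position -> original strand): [2 3 1]
Closure components = cycle count of this permutation = 1.

Answer: 1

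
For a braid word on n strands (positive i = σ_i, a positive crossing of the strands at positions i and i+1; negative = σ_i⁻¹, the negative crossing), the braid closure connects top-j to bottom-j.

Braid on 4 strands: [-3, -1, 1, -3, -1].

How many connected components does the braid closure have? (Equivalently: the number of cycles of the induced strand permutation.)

Track the strand permutation on 4 strands, starting from identity.
  step 1: s3^-1 swaps positions 3,4 -> [1 2 4 3]
  step 2: s1^-1 swaps positions 1,2 -> [2 1 4 3]
  step 3: s1 swaps positions 1,2 -> [1 2 4 3]
  step 4: s3^-1 swaps positions 3,4 -> [1 2 3 4]
  step 5: s1^-1 swaps positions 1,2 -> [2 1 3 4]
Final permutation (position -> original strand): [2 1 3 4]
Closure components = cycle count of this permutation = 3.

Answer: 3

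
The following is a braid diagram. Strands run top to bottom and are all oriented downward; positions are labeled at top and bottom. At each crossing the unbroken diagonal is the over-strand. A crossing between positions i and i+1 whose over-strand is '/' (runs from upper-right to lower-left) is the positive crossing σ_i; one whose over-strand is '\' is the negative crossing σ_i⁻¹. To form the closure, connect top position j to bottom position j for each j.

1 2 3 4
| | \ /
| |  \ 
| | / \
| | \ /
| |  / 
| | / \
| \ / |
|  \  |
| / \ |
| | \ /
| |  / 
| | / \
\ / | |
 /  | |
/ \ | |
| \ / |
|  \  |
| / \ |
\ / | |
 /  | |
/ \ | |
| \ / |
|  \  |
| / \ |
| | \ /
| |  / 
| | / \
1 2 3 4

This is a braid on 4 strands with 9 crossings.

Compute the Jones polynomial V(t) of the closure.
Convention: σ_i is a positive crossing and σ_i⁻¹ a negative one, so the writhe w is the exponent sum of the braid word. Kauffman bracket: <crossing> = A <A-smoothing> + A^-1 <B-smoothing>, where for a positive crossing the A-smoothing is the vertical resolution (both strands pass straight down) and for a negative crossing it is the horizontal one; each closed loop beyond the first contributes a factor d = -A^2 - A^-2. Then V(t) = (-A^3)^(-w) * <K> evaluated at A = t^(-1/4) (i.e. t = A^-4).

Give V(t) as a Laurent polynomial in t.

Reading the diagram top to bottom ('/'-over between positions i,i+1 = s_i, '\'-over = s_i^-1): braid word = s3^-1 s3 s2^-1 s3 s1 s2^-1 s1 s2^-1 s3.
The presented braid s3^-1 s3 s2^-1 s3 s1 s2^-1 s1 s2^-1 s3 on 4 strands reduces by inverse Markov moves (closure unchanged at each step):
  Deconjugate: the word is γ·β·γ⁻¹ with γ = s3^-1 (prefix) and γ⁻¹ = s3 (suffix); strip both.
Reduced to β = s3 s2^-1 s3 s1 s2^-1 s1 s2^-1 on 4 strands, 7 crossings.
Compute on β:
Braid: s3 s2^-1 s3 s1 s2^-1 s1 s2^-1 on 4 strands, 7 crossings.
Writhe w = (#positive) - (#negative) = 4 - 3 = 1.
Enumerate smoothing states for the bracket polynomial. There are 2^7 = 128 states.
For each crossing: s=0 is the vertical smoothing, s=1 horizontal. Crossing k contributes A^(sign_k * (1 - 2*s_k)); loop factor d = -A^2 - A^-2.
Tabulate the states by total A-exponent and number of loops L (A-exp: L × count):
  A^7: L=5 ×1
  A^5: L=4 ×7
  A^3: L=3 ×21
  A^1: L=2 ×32, L=4 ×3
  A^-1: L=1 ×21, L=3 ×14
  A^-3: L=2 ×19, L=4 ×2
  A^-5: L=3 ×7
  A^-7: L=4 ×1
Each group contributes A^e * Σ count * d^(L-1):
Powers of d = -A^2 - A^-2: d^2 = A^4 + 2 + A^-4; d^3 = -A^6 - 3*A^2 - 3*A^-2 - A^-6; d^4 = A^8 + 4*A^4 + 6 + 4*A^-4 + A^-8.
  A^7 * (d^4) = A^15 + 4*A^11 + 6*A^7 + 4*A^3 + A^-1
  A^5 * (7*d^3) = -7*A^11 - 21*A^7 - 21*A^3 - 7*A^-1
  A^3 * (21*d^2) = 21*A^7 + 42*A^3 + 21*A^-1
  A^1 * (32*d + 3*d^3) = -3*A^7 - 41*A^3 - 41*A^-1 - 3*A^-5
  A^-1 * (21 + 14*d^2) = 14*A^3 + 49*A^-1 + 14*A^-5
  A^-3 * (19*d + 2*d^3) = -2*A^3 - 25*A^-1 - 25*A^-5 - 2*A^-9
  A^-5 * (7*d^2) = 7*A^-1 + 14*A^-5 + 7*A^-9
  A^-7 * (d^3) = -A^-1 - 3*A^-5 - 3*A^-9 - A^-13
Summing the groups: <K> = A^15 - 3*A^11 + 3*A^7 - 4*A^3 + 4*A^-1 - 3*A^-5 + 2*A^-9 - A^-13
Normalise by the writhe: (-A^3)^(-w) = (-A^3)^(-1) = -A^-3, so f(A) = -A^-3 * <K> = -A^12 + 3*A^8 - 3*A^4 + 4 - 4*A^-4 + 3*A^-8 - 2*A^-12 + A^-16.
Substitute A = t^(-1/4), i.e. A^e → t^(-e/4): V(t) = t^4 - 2*t^3 + 3*t^2 - 4*t + 4 - 3*t^-1 + 3*t^-2 - t^-3

Answer: t^4 - 2*t^3 + 3*t^2 - 4*t + 4 - 3*t^-1 + 3*t^-2 - t^-3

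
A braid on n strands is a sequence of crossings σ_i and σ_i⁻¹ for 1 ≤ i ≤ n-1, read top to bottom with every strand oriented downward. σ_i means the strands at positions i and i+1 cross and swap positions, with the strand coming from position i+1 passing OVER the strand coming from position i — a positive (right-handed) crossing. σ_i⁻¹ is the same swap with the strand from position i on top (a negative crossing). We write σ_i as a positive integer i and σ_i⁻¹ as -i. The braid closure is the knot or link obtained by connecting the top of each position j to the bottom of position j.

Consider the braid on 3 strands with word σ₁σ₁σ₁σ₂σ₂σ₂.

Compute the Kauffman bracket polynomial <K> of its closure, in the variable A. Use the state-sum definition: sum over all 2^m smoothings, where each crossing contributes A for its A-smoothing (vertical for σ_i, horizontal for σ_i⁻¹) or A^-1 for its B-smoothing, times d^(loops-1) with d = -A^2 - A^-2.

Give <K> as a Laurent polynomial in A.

A^10 + 2*A^2 - 2*A^-2 + A^-6 - 2*A^-10 + A^-14

Derivation:
Braid: s1 s1 s1 s2 s2 s2 on 3 strands, 6 crossings.
Writhe w = (#positive) - (#negative) = 6 - 0 = 6.
Enumerate smoothing states for the bracket polynomial. There are 2^6 = 64 states.
For each crossing: s=0 is the vertical smoothing, s=1 horizontal. Crossing k contributes A^(sign_k * (1 - 2*s_k)); loop factor d = -A^2 - A^-2.
Tabulate the states by total A-exponent and number of loops L (A-exp: L × count):
  A^6: L=3 ×1
  A^4: L=2 ×6
  A^2: L=1 ×9, L=3 ×6
  A^0: L=2 ×18, L=4 ×2
  A^-2: L=3 ×15
  A^-4: L=4 ×6
  A^-6: L=5 ×1
Each group contributes A^e * Σ count * d^(L-1):
Powers of d = -A^2 - A^-2: d^2 = A^4 + 2 + A^-4; d^3 = -A^6 - 3*A^2 - 3*A^-2 - A^-6; d^4 = A^8 + 4*A^4 + 6 + 4*A^-4 + A^-8.
  A^6 * (d^2) = A^10 + 2*A^6 + A^2
  A^4 * (6*d) = -6*A^6 - 6*A^2
  A^2 * (9 + 6*d^2) = 6*A^6 + 21*A^2 + 6*A^-2
  A^0 * (18*d + 2*d^3) = -2*A^6 - 24*A^2 - 24*A^-2 - 2*A^-6
  A^-2 * (15*d^2) = 15*A^2 + 30*A^-2 + 15*A^-6
  A^-4 * (6*d^3) = -6*A^2 - 18*A^-2 - 18*A^-6 - 6*A^-10
  A^-6 * (d^4) = A^2 + 4*A^-2 + 6*A^-6 + 4*A^-10 + A^-14
Summing the groups: <K> = A^10 + 2*A^2 - 2*A^-2 + A^-6 - 2*A^-10 + A^-14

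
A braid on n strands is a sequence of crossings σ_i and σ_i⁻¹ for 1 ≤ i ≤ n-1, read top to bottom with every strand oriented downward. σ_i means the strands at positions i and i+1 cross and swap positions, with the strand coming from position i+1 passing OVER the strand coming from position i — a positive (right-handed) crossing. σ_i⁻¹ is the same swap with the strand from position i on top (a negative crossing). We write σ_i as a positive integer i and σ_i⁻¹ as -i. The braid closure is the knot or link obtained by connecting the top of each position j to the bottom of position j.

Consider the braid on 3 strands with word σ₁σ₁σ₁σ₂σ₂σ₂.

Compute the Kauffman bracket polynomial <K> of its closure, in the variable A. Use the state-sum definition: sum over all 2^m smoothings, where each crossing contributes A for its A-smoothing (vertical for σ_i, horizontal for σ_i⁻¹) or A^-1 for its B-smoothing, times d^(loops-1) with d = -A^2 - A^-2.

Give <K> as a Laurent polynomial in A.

A^10 + 2*A^2 - 2*A^-2 + A^-6 - 2*A^-10 + A^-14

Derivation:
Braid: s1 s1 s1 s2 s2 s2 on 3 strands, 6 crossings.
Writhe w = (#positive) - (#negative) = 6 - 0 = 6.
Computing the Kauffman bracket via state sum. There are 2^6 = 64 states.
Each crossing splits two ways (0=vertical, 1=horizontal). The state's weight is A^(#A-smoothings - #B-smoothings) * d^(loops - 1).
Tabulate the states by total A-exponent and number of loops L (A-exp: L × count):
  A^6: L=3 ×1
  A^4: L=2 ×6
  A^2: L=1 ×9, L=3 ×6
  A^0: L=2 ×18, L=4 ×2
  A^-2: L=3 ×15
  A^-4: L=4 ×6
  A^-6: L=5 ×1
Each group contributes A^e * Σ count * d^(L-1):
Powers of d = -A^2 - A^-2: d^2 = A^4 + 2 + A^-4; d^3 = -A^6 - 3*A^2 - 3*A^-2 - A^-6; d^4 = A^8 + 4*A^4 + 6 + 4*A^-4 + A^-8.
  A^6 * (d^2) = A^10 + 2*A^6 + A^2
  A^4 * (6*d) = -6*A^6 - 6*A^2
  A^2 * (9 + 6*d^2) = 6*A^6 + 21*A^2 + 6*A^-2
  A^0 * (18*d + 2*d^3) = -2*A^6 - 24*A^2 - 24*A^-2 - 2*A^-6
  A^-2 * (15*d^2) = 15*A^2 + 30*A^-2 + 15*A^-6
  A^-4 * (6*d^3) = -6*A^2 - 18*A^-2 - 18*A^-6 - 6*A^-10
  A^-6 * (d^4) = A^2 + 4*A^-2 + 6*A^-6 + 4*A^-10 + A^-14
Summing the groups: <K> = A^10 + 2*A^2 - 2*A^-2 + A^-6 - 2*A^-10 + A^-14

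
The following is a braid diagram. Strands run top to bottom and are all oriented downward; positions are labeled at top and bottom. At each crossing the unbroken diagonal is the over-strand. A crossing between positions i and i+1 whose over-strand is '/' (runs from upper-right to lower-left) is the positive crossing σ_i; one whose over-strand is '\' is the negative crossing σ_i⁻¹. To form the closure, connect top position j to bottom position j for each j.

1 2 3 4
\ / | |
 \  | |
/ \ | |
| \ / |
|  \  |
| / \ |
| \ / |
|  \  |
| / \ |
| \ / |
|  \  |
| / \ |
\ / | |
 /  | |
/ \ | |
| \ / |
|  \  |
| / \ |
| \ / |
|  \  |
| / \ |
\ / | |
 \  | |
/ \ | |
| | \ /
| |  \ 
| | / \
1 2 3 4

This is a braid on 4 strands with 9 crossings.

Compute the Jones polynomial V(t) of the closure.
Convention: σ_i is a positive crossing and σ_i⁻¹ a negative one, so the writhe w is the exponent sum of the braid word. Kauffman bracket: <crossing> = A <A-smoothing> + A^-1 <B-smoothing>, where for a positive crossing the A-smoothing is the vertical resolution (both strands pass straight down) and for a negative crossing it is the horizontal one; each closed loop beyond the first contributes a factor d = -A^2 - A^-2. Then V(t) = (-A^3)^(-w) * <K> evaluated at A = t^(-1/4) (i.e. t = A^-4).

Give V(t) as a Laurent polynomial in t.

t^-2 - t^-3 + 3*t^-4 - 3*t^-5 + 3*t^-6 - 3*t^-7 + 2*t^-8 - t^-9

Derivation:
Reading the diagram top to bottom ('/'-over between positions i,i+1 = s_i, '\'-over = s_i^-1): braid word = s1^-1 s2^-1 s2^-1 s2^-1 s1 s2^-1 s2^-1 s1^-1 s3^-1.
The presented braid s1^-1 s2^-1 s2^-1 s2^-1 s1 s2^-1 s2^-1 s1^-1 s3^-1 on 4 strands reduces by inverse Markov moves (closure unchanged at each step):
  Destabilize: the word has the form β·s3^-1 where s3^-1 occurs only as the final letter (β ∈ B_3); drop it and the last strand → 3 strands.
Reduced to β = s1^-1 s2^-1 s2^-1 s2^-1 s1 s2^-1 s2^-1 s1^-1 on 3 strands, 8 crossings.
Compute on β:
Braid: s1^-1 s2^-1 s2^-1 s2^-1 s1 s2^-1 s2^-1 s1^-1 on 3 strands, 8 crossings.
Writhe w = (#positive) - (#negative) = 1 - 7 = -6.
State-sum expansion of <K>. There are 2^8 = 256 states.
Each crossing splits two ways (0=vertical, 1=horizontal). The state's weight is A^(#A-smoothings - #B-smoothings) * d^(loops - 1).
Tabulate the states by total A-exponent and number of loops L (A-exp: L × count):
  A^8: L=6 ×1
  A^6: L=5 ×8
  A^4: L=4 ×27, L=6 ×1
  A^2: L=3 ×49, L=5 ×7
  A^0: L=2 ×49, L=4 ×21
  A^-2: L=1 ×22, L=3 ×34
  A^-4: L=2 ×27, L=4 ×1
  A^-6: L=1 ×5, L=3 ×3
  A^-8: L=2 ×1
Each group contributes A^e * Σ count * d^(L-1):
Powers of d = -A^2 - A^-2: d^2 = A^4 + 2 + A^-4; d^3 = -A^6 - 3*A^2 - 3*A^-2 - A^-6; d^4 = A^8 + 4*A^4 + 6 + 4*A^-4 + A^-8; d^5 = -A^10 - 5*A^6 - 10*A^2 - 10*A^-2 - 5*A^-6 - A^-10.
  A^8 * (d^5) = -A^18 - 5*A^14 - 10*A^10 - 10*A^6 - 5*A^2 - A^-2
  A^6 * (8*d^4) = 8*A^14 + 32*A^10 + 48*A^6 + 32*A^2 + 8*A^-2
  A^4 * (27*d^3 + d^5) = -A^14 - 32*A^10 - 91*A^6 - 91*A^2 - 32*A^-2 - A^-6
  A^2 * (49*d^2 + 7*d^4) = 7*A^10 + 77*A^6 + 140*A^2 + 77*A^-2 + 7*A^-6
  A^0 * (49*d + 21*d^3) = -21*A^6 - 112*A^2 - 112*A^-2 - 21*A^-6
  A^-2 * (22 + 34*d^2) = 34*A^2 + 90*A^-2 + 34*A^-6
  A^-4 * (27*d + d^3) = -A^2 - 30*A^-2 - 30*A^-6 - A^-10
  A^-6 * (5 + 3*d^2) = 3*A^-2 + 11*A^-6 + 3*A^-10
  A^-8 * (d) = -A^-6 - A^-10
Summing the groups: <K> = -A^18 + 2*A^14 - 3*A^10 + 3*A^6 - 3*A^2 + 3*A^-2 - A^-6 + A^-10
Normalise by the writhe: (-A^3)^(-w) = (-A^3)^(6) = A^18, so f(A) = A^18 * <K> = -A^36 + 2*A^32 - 3*A^28 + 3*A^24 - 3*A^20 + 3*A^16 - A^12 + A^8.
Substitute A = t^(-1/4), i.e. A^e → t^(-e/4): V(t) = t^-2 - t^-3 + 3*t^-4 - 3*t^-5 + 3*t^-6 - 3*t^-7 + 2*t^-8 - t^-9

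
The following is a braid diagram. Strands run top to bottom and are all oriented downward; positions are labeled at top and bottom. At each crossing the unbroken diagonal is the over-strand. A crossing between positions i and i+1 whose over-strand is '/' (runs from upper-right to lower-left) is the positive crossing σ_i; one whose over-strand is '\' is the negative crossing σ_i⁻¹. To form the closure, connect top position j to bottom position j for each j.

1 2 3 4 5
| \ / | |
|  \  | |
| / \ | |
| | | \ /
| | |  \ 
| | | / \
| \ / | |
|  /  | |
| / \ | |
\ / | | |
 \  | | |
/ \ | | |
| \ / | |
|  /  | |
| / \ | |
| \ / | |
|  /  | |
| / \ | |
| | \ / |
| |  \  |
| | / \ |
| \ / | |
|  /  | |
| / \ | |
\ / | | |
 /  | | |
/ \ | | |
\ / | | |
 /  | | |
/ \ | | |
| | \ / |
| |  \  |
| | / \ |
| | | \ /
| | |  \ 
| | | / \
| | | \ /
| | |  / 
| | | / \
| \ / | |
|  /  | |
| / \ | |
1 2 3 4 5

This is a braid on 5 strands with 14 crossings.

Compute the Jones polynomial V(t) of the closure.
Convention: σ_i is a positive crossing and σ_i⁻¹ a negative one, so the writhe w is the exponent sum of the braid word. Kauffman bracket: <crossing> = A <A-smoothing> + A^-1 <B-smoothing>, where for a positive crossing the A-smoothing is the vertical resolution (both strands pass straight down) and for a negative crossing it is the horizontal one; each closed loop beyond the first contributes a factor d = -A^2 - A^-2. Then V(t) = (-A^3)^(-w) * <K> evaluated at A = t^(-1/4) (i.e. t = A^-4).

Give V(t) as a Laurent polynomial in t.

t^7 - 2*t^6 + 3*t^5 - 5*t^4 + 5*t^3 - 4*t^2 + 4*t - 2 + t^-1

Derivation:
Reading the diagram top to bottom ('/'-over between positions i,i+1 = s_i, '\'-over = s_i^-1): braid word = s2^-1 s4^-1 s2 s1^-1 s2 s2 s3^-1 s2 s1 s1 s3^-1 s4^-1 s4 s2.
The presented braid s2^-1 s4^-1 s2 s1^-1 s2 s2 s3^-1 s2 s1 s1 s3^-1 s4^-1 s4 s2 on 5 strands reduces by inverse Markov moves (closure unchanged at each step):
  Deconjugate: the word is γ·β·γ⁻¹ with γ = s2^-1 s4^-1 (prefix) and γ⁻¹ = s4 s2 (suffix); strip both.
  Destabilize: the word has the form β·s4^-1 where s4^-1 occurs only as the final letter (β ∈ B_4); drop it and the last strand → 4 strands.
Reduced to β = s2 s1^-1 s2 s2 s3^-1 s2 s1 s1 s3^-1 on 4 strands, 9 crossings.
Compute on β:
Braid: s2 s1^-1 s2 s2 s3^-1 s2 s1 s1 s3^-1 on 4 strands, 9 crossings.
Writhe w = (#positive) - (#negative) = 6 - 3 = 3.
State-sum expansion of <K>. There are 2^9 = 512 states.
Smooth each crossing (0=||, 1=⌣⌢); contribution A^(Σ sign_k(1-2s_k)) * d^(L-1).
Tabulate the states by total A-exponent and number of loops L (A-exp: L × count):
  A^9: L=3 ×1
  A^7: L=2 ×6, L=4 ×3
  A^5: L=1 ×11, L=3 ×24, L=5 ×1
  A^3: L=2 ×68, L=4 ×16
  A^1: L=1 ×38, L=3 ×85, L=5 ×3
  A^-1: L=2 ×77, L=4 ×49
  A^-3: L=3 ×69, L=5 ×15
  A^-5: L=4 ×34, L=6 ×2
  A^-7: L=5 ×9
  A^-9: L=6 ×1
Each group contributes A^e * Σ count * d^(L-1):
Powers of d = -A^2 - A^-2: d^2 = A^4 + 2 + A^-4; d^3 = -A^6 - 3*A^2 - 3*A^-2 - A^-6; d^4 = A^8 + 4*A^4 + 6 + 4*A^-4 + A^-8; d^5 = -A^10 - 5*A^6 - 10*A^2 - 10*A^-2 - 5*A^-6 - A^-10.
  A^9 * (d^2) = A^13 + 2*A^9 + A^5
  A^7 * (6*d + 3*d^3) = -3*A^13 - 15*A^9 - 15*A^5 - 3*A
  A^5 * (11 + 24*d^2 + d^4) = A^13 + 28*A^9 + 65*A^5 + 28*A + A^-3
  A^3 * (68*d + 16*d^3) = -16*A^9 - 116*A^5 - 116*A - 16*A^-3
  A^1 * (38 + 85*d^2 + 3*d^4) = 3*A^9 + 97*A^5 + 226*A + 97*A^-3 + 3*A^-7
  A^-1 * (77*d + 49*d^3) = -49*A^5 - 224*A - 224*A^-3 - 49*A^-7
  A^-3 * (69*d^2 + 15*d^4) = 15*A^5 + 129*A + 228*A^-3 + 129*A^-7 + 15*A^-11
  A^-5 * (34*d^3 + 2*d^5) = -2*A^5 - 44*A - 122*A^-3 - 122*A^-7 - 44*A^-11 - 2*A^-15
  A^-7 * (9*d^4) = 9*A + 36*A^-3 + 54*A^-7 + 36*A^-11 + 9*A^-15
  A^-9 * (d^5) = -A - 5*A^-3 - 10*A^-7 - 10*A^-11 - 5*A^-15 - A^-19
Summing the groups: <K> = -A^13 + 2*A^9 - 4*A^5 + 4*A - 5*A^-3 + 5*A^-7 - 3*A^-11 + 2*A^-15 - A^-19
Normalise by the writhe: (-A^3)^(-w) = (-A^3)^(-3) = -A^-9, so f(A) = -A^-9 * <K> = A^4 - 2 + 4*A^-4 - 4*A^-8 + 5*A^-12 - 5*A^-16 + 3*A^-20 - 2*A^-24 + A^-28.
Substitute A = t^(-1/4), i.e. A^e → t^(-e/4): V(t) = t^7 - 2*t^6 + 3*t^5 - 5*t^4 + 5*t^3 - 4*t^2 + 4*t - 2 + t^-1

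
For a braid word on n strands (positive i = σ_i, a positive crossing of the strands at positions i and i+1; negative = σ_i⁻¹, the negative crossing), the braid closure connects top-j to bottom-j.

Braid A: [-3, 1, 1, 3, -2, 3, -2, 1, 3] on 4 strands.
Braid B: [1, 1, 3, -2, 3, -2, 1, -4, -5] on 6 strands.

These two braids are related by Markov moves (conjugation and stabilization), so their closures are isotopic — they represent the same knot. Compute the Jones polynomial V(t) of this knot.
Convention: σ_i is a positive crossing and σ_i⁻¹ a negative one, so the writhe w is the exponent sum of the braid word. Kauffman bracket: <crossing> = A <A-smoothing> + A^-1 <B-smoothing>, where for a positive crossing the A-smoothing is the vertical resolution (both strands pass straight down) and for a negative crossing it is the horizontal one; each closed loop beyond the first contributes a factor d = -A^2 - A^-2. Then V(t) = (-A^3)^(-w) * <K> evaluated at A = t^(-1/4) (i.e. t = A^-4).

Markov-equivalent braids have isotopic closures, hence identical knot invariants. Strip the Markov moves from each word to reach a common short braid β, then compute V(t) once on β.
Braid A: s3^-1 s1 s1 s3 s2^-1 s3 s2^-1 s1 s3 on 4 strands reduces by inverse Markov moves (closure unchanged at each step):
  Deconjugate: the word is γ·β·γ⁻¹ with γ = s3^-1 (prefix) and γ⁻¹ = s3 (suffix); strip both.
Reduced to β = s1 s1 s3 s2^-1 s3 s2^-1 s1 on 4 strands, 7 crossings.
Braid B: s1 s1 s3 s2^-1 s3 s2^-1 s1 s4^-1 s5^-1 on 6 strands reduces by inverse Markov moves (closure unchanged at each step):
  Destabilize: the word has the form β·s5^-1 where s5^-1 occurs only as the final letter (β ∈ B_5); drop it and the last strand → 5 strands.
  Destabilize: the word has the form β·s4^-1 where s4^-1 occurs only as the final letter (β ∈ B_4); drop it and the last strand → 4 strands.
Reduced to β = s1 s1 s3 s2^-1 s3 s2^-1 s1 on 4 strands, 7 crossings.
Both give the same β = s1 s1 s3 s2^-1 s3 s2^-1 s1 on 4 strands, so one state sum suffices:
Braid: s1 s1 s3 s2^-1 s3 s2^-1 s1 on 4 strands, 7 crossings.
Writhe w = (#positive) - (#negative) = 5 - 2 = 3.
Computing the Kauffman bracket via state sum. There are 2^7 = 128 states.
Smooth each crossing (0=||, 1=⌣⌢); contribution A^(Σ sign_k(1-2s_k)) * d^(L-1).
Tabulate the states by total A-exponent and number of loops L (A-exp: L × count):
  A^7: L=4 ×1
  A^5: L=3 ×7
  A^3: L=2 ×17, L=4 ×4
  A^1: L=1 ×15, L=3 ×19, L=5 ×1
  A^-1: L=2 ×27, L=4 ×8
  A^-3: L=3 ×20, L=5 ×1
  A^-5: L=4 ×7
  A^-7: L=5 ×1
Each group contributes A^e * Σ count * d^(L-1):
Powers of d = -A^2 - A^-2: d^2 = A^4 + 2 + A^-4; d^3 = -A^6 - 3*A^2 - 3*A^-2 - A^-6; d^4 = A^8 + 4*A^4 + 6 + 4*A^-4 + A^-8.
  A^7 * (d^3) = -A^13 - 3*A^9 - 3*A^5 - A
  A^5 * (7*d^2) = 7*A^9 + 14*A^5 + 7*A
  A^3 * (17*d + 4*d^3) = -4*A^9 - 29*A^5 - 29*A - 4*A^-3
  A^1 * (15 + 19*d^2 + d^4) = A^9 + 23*A^5 + 59*A + 23*A^-3 + A^-7
  A^-1 * (27*d + 8*d^3) = -8*A^5 - 51*A - 51*A^-3 - 8*A^-7
  A^-3 * (20*d^2 + d^4) = A^5 + 24*A + 46*A^-3 + 24*A^-7 + A^-11
  A^-5 * (7*d^3) = -7*A - 21*A^-3 - 21*A^-7 - 7*A^-11
  A^-7 * (d^4) = A + 4*A^-3 + 6*A^-7 + 4*A^-11 + A^-15
Summing the groups: <K> = -A^13 + A^9 - 2*A^5 + 3*A - 3*A^-3 + 2*A^-7 - 2*A^-11 + A^-15
Normalise by the writhe: (-A^3)^(-w) = (-A^3)^(-3) = -A^-9, so f(A) = -A^-9 * <K> = A^4 - 1 + 2*A^-4 - 3*A^-8 + 3*A^-12 - 2*A^-16 + 2*A^-20 - A^-24.
Substitute A = t^(-1/4), i.e. A^e → t^(-e/4): V(t) = -t^6 + 2*t^5 - 2*t^4 + 3*t^3 - 3*t^2 + 2*t - 1 + t^-1

Answer: -t^6 + 2*t^5 - 2*t^4 + 3*t^3 - 3*t^2 + 2*t - 1 + t^-1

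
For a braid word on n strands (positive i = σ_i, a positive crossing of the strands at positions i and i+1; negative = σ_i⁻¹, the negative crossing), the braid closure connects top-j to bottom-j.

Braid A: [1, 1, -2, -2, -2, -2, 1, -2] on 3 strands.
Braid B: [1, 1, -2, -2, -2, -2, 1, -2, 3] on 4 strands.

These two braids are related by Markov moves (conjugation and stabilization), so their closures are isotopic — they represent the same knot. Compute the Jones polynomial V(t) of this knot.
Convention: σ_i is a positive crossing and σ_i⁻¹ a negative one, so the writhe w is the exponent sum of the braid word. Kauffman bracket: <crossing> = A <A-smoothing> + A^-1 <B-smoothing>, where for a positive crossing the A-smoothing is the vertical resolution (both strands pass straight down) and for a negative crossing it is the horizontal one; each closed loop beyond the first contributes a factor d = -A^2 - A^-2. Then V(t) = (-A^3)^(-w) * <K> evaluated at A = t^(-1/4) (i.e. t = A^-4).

Markov-equivalent braids have isotopic closures, hence identical knot invariants. Strip the Markov moves from each word to reach a common short braid β, then compute V(t) once on β.
Braid A: s1 s1 s2^-1 s2^-1 s2^-1 s2^-1 s1 s2^-1 on 3 strands has no conjugating prefix/suffix or stabilization to strip; take β = s1 s1 s2^-1 s2^-1 s2^-1 s2^-1 s1 s2^-1.
Braid B: s1 s1 s2^-1 s2^-1 s2^-1 s2^-1 s1 s2^-1 s3 on 4 strands reduces by inverse Markov moves (closure unchanged at each step):
  Destabilize: the word has the form β·s3 where s3 occurs only as the final letter (β ∈ B_3); drop it and the last strand → 3 strands.
Reduced to β = s1 s1 s2^-1 s2^-1 s2^-1 s2^-1 s1 s2^-1 on 3 strands, 8 crossings.
Both give the same β = s1 s1 s2^-1 s2^-1 s2^-1 s2^-1 s1 s2^-1 on 3 strands, so one state sum suffices:
Braid: s1 s1 s2^-1 s2^-1 s2^-1 s2^-1 s1 s2^-1 on 3 strands, 8 crossings.
Writhe w = (#positive) - (#negative) = 3 - 5 = -2.
Enumerate smoothing states for the bracket polynomial. There are 2^8 = 256 states.
For each crossing: s=0 is the vertical smoothing, s=1 horizontal. Crossing k contributes A^(sign_k * (1 - 2*s_k)); loop factor d = -A^2 - A^-2.
Tabulate the states by total A-exponent and number of loops L (A-exp: L × count):
  A^8: L=6 ×1
  A^6: L=5 ×8
  A^4: L=4 ×27, L=6 ×1
  A^2: L=3 ×48, L=5 ×8
  A^0: L=2 ×47, L=4 ×22, L=6 ×1
  A^-2: L=1 ×23, L=3 ×29, L=5 ×4
  A^-4: L=2 ×22, L=4 ×6
  A^-6: L=3 ×8
  A^-8: L=4 ×1
Each group contributes A^e * Σ count * d^(L-1):
Powers of d = -A^2 - A^-2: d^2 = A^4 + 2 + A^-4; d^3 = -A^6 - 3*A^2 - 3*A^-2 - A^-6; d^4 = A^8 + 4*A^4 + 6 + 4*A^-4 + A^-8; d^5 = -A^10 - 5*A^6 - 10*A^2 - 10*A^-2 - 5*A^-6 - A^-10.
  A^8 * (d^5) = -A^18 - 5*A^14 - 10*A^10 - 10*A^6 - 5*A^2 - A^-2
  A^6 * (8*d^4) = 8*A^14 + 32*A^10 + 48*A^6 + 32*A^2 + 8*A^-2
  A^4 * (27*d^3 + d^5) = -A^14 - 32*A^10 - 91*A^6 - 91*A^2 - 32*A^-2 - A^-6
  A^2 * (48*d^2 + 8*d^4) = 8*A^10 + 80*A^6 + 144*A^2 + 80*A^-2 + 8*A^-6
  A^0 * (47*d + 22*d^3 + d^5) = -A^10 - 27*A^6 - 123*A^2 - 123*A^-2 - 27*A^-6 - A^-10
  A^-2 * (23 + 29*d^2 + 4*d^4) = 4*A^6 + 45*A^2 + 105*A^-2 + 45*A^-6 + 4*A^-10
  A^-4 * (22*d + 6*d^3) = -6*A^2 - 40*A^-2 - 40*A^-6 - 6*A^-10
  A^-6 * (8*d^2) = 8*A^-2 + 16*A^-6 + 8*A^-10
  A^-8 * (d^3) = -A^-2 - 3*A^-6 - 3*A^-10 - A^-14
Summing the groups: <K> = -A^18 + 2*A^14 - 3*A^10 + 4*A^6 - 4*A^2 + 4*A^-2 - 2*A^-6 + 2*A^-10 - A^-14
Normalise by the writhe: (-A^3)^(-w) = (-A^3)^(2) = A^6, so f(A) = A^6 * <K> = -A^24 + 2*A^20 - 3*A^16 + 4*A^12 - 4*A^8 + 4*A^4 - 2 + 2*A^-4 - A^-8.
Substitute A = t^(-1/4), i.e. A^e → t^(-e/4): V(t) = -t^2 + 2*t - 2 + 4*t^-1 - 4*t^-2 + 4*t^-3 - 3*t^-4 + 2*t^-5 - t^-6

Answer: -t^2 + 2*t - 2 + 4*t^-1 - 4*t^-2 + 4*t^-3 - 3*t^-4 + 2*t^-5 - t^-6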